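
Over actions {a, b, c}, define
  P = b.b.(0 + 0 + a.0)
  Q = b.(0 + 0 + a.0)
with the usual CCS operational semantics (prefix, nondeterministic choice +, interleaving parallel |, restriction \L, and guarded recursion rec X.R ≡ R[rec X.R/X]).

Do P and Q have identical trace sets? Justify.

NO — witness ⟨bb⟩

P's transition system — 4 states:
  u0 = b.b.(0 + 0 + a.0) | —b→ u1
  u1 = b.(0 + 0 + a.0) | —b→ u2
  u2 = 0 + 0 + a.0 | —a→ u3
  u3 = 0 | (no moves)
Q's transition system — 3 states:
  v0 = b.(0 + 0 + a.0) | —b→ v1
  v1 = 0 + 0 + a.0 | —a→ v2
  v2 = 0 | (no moves)
Executing bb from P (initial set {u0}):
  after b @ step 1: {u1}
  after b @ step 2: {u2}
  ✓ P
Executing bb from Q (initial set {v0}):
  after b @ step 1: {v1}
  after b @ step 2: ∅  — Q cannot continue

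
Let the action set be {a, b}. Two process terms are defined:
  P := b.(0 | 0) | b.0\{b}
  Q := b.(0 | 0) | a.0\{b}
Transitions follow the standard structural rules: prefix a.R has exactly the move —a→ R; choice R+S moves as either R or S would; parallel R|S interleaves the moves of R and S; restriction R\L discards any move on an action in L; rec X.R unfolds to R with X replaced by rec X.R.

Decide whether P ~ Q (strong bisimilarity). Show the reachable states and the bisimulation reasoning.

not bisimilar

LTS(P): 4 reachable states
  u0 = b.(0 | 0) | b.0\{b} has moves ··b··> u1, ··b··> u2
  u1 = 0 | 0 | b.0\{b} has moves ··b··> u3
  u2 = b.(0 | 0) | 0\{b} has moves ··b··> u3
  u3 = 0 | 0 | 0\{b} has moves stopped
LTS(Q): 4 reachable states
  v0 = b.(0 | 0) | a.0\{b} has moves ··a··> v1, ··b··> v2
  v1 = b.(0 | 0) | 0\{b} has moves ··b··> v3
  v2 = 0 | 0 | a.0\{b} has moves ··a··> v3
  v3 = 0 | 0 | 0\{b} has moves stopped
Bisimilarity quotient blocks:
  B0 = {u0}
  B1 = {u1, u2, v1}
  B2 = {u3, v3}
  B3 = {v0}
  B4 = {v2}
u0 ∈ B0, v0 ∈ B3 → different blocks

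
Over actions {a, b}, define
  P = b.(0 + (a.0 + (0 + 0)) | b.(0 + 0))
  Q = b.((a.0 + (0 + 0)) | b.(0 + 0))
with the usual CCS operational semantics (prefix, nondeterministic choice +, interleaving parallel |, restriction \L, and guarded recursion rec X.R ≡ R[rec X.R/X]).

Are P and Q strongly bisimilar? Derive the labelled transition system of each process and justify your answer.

Reachable graph of P (5 states):
  m0 = b.(0 + (a.0 + (0 + 0)) | b.(0 + 0)) ⊢ -b-> m1
  m1 = 0 + (a.0 + (0 + 0)) | b.(0 + 0) ⊢ -a-> m2, -b-> m3
  m2 = 0 | b.(0 + 0) ⊢ -b-> m4
  m3 = (a.0 + (0 + 0)) | (0 + 0) ⊢ -a-> m4
  m4 = 0 | (0 + 0) ⊢ (no moves)
Reachable graph of Q (5 states):
  n0 = b.((a.0 + (0 + 0)) | b.(0 + 0)) ⊢ -b-> n1
  n1 = (a.0 + (0 + 0)) | b.(0 + 0) ⊢ -a-> n2, -b-> n3
  n2 = 0 | b.(0 + 0) ⊢ -b-> n4
  n3 = (a.0 + (0 + 0)) | (0 + 0) ⊢ -a-> n4
  n4 = 0 | (0 + 0) ⊢ (no moves)
Coarsest stable partition (strong bisimilarity classes):
  B0 = {m0, n0}
  B1 = {m1, n1}
  B2 = {m3, n3}
  B3 = {m4, n4}
  B4 = {m2, n2}
m0 ∈ B0, n0 ∈ B0 → same block

P ~ Q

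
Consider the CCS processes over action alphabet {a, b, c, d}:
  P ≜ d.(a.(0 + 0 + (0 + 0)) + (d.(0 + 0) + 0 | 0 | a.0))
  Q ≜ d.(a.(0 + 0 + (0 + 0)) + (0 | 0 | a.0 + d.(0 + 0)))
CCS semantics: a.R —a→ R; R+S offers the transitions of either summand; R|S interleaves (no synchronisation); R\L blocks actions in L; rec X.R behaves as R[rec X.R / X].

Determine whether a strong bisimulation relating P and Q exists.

bisimilar

LTS(P): 5 reachable states
  p0 = d.(a.(0 + 0 + (0 + 0)) + (d.(0 + 0) + 0 | 0 | a.0)) has moves --d--▸ p1
  p1 = a.(0 + 0 + (0 + 0)) + (d.(0 + 0) + 0 | 0 | a.0) has moves --a--▸ p2, --a--▸ p3, --d--▸ p4
  p2 = 0 + 0 + (0 + 0) has moves ∅
  p3 = 0 | 0 | 0 has moves ∅
  p4 = 0 + 0 has moves ∅
LTS(Q): 5 reachable states
  q0 = d.(a.(0 + 0 + (0 + 0)) + (0 | 0 | a.0 + d.(0 + 0))) has moves --d--▸ q1
  q1 = a.(0 + 0 + (0 + 0)) + (0 | 0 | a.0 + d.(0 + 0)) has moves --a--▸ q2, --a--▸ q3, --d--▸ q4
  q2 = 0 + 0 + (0 + 0) has moves ∅
  q3 = 0 | 0 | 0 has moves ∅
  q4 = 0 + 0 has moves ∅
Bisimilarity quotient blocks:
  B0 = {p0, q0}
  B1 = {p1, q1}
  B2 = {p2, p3, p4, q2, q3, q4}
p0 ∈ B0, q0 ∈ B0 → same block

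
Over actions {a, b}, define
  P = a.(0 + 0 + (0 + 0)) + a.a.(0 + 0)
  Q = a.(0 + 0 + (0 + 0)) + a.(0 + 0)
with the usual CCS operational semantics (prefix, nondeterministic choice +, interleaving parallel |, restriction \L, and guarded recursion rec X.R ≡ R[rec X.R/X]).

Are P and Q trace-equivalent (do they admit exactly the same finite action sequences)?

traces(P) ≠ traces(Q) — witness ⟨aa⟩

P's transition system — 4 states:
  s0 = a.(0 + 0 + (0 + 0)) + a.a.(0 + 0) has moves --a--▸ s1, --a--▸ s2
  s1 = 0 + 0 + (0 + 0) has moves (no moves)
  s2 = a.(0 + 0) has moves --a--▸ s3
  s3 = 0 + 0 has moves (no moves)
Q's transition system — 3 states:
  t0 = a.(0 + 0 + (0 + 0)) + a.(0 + 0) has moves --a--▸ t1, --a--▸ t2
  t1 = 0 + 0 has moves (no moves)
  t2 = 0 + 0 + (0 + 0) has moves (no moves)
Run σ = ⟨aa⟩ on P: start {s0}
  after a @ step 1: {s1, s2}
  after a @ step 2: {s3}
  P completes σ.
Run σ = ⟨aa⟩ on Q: start {t0}
  after a @ step 1: {t1, t2}
  after a @ step 2: ∅ (Q stuck)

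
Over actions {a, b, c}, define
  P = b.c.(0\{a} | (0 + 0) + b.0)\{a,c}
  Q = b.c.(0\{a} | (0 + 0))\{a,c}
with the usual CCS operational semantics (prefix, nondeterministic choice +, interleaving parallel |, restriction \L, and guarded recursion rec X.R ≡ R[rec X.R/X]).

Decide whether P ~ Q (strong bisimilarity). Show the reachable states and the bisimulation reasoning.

LTS(P): 4 reachable states
  s0 = b.c.(0\{a} | (0 + 0) + b.0)\{a,c} | ··b··> s1
  s1 = c.(0\{a} | (0 + 0) + b.0)\{a,c} | ··c··> s2
  s2 = (0\{a} | (0 + 0) + b.0)\{a,c} | ··b··> s3
  s3 = 0\{a,c} | stopped
LTS(Q): 3 reachable states
  t0 = b.c.(0\{a} | (0 + 0))\{a,c} | ··b··> t1
  t1 = c.(0\{a} | (0 + 0))\{a,c} | ··c··> t2
  t2 = (0\{a} | (0 + 0))\{a,c} | stopped
Coarsest stable partition (strong bisimilarity classes):
  B0 = {s0}
  B1 = {s1}
  B2 = {s2}
  B3 = {s3, t2}
  B4 = {t0}
  B5 = {t1}
s0 ∈ B0, t0 ∈ B4 → different blocks

NO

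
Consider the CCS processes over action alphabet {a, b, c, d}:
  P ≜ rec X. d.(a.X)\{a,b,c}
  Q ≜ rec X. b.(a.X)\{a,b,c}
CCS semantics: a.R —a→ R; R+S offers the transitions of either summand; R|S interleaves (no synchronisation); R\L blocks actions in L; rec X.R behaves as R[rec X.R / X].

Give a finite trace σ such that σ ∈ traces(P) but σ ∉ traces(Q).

d

P's transition system — 2 states:
  u0 = rec X. d.(a.X)\{a,b,c} ⊢ ··d··> u1
  u1 = (a.(rec X. d.(a.X)\{a,b,c}))\{a,b,c} ⊢ ·
Q's transition system — 2 states:
  v0 = rec X. b.(a.X)\{a,b,c} ⊢ ··b··> v1
  v1 = (a.(rec X. b.(a.X)\{a,b,c}))\{a,b,c} ⊢ ·
Executing d from P (initial set {u0}):
  [1] d ⇒ {u1}
  ✓ P
Executing d from Q (initial set {v0}):
  [1] d ⇒ ∅ (Q stuck)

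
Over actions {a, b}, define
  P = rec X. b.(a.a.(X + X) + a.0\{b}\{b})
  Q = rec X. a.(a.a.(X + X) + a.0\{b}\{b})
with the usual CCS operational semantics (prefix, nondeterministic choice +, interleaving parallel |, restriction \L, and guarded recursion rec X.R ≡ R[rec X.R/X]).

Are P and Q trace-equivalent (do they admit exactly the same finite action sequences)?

P's transition system — 5 states:
  p0 = rec X. b.(a.a.(X + X) + a.0\{b}\{b}) :: =b=> p1
  p1 = a.a.((rec X. b.(a.a.(X + X) + a.0\{b}\{b})) + (rec X. b.(a.a.(X + X) + a.0\{b}\{b}))) + a.0\{b}\{b} :: =a=> p2, =a=> p3
  p2 = 0\{b}\{b} :: deadlocked
  p3 = a.((rec X. b.(a.a.(X + X) + a.0\{b}\{b})) + (rec X. b.(a.a.(X + X) + a.0\{b}\{b}))) :: =a=> p4
  p4 = (rec X. b.(a.a.(X + X) + a.0\{b}\{b})) + (rec X. b.(a.a.(X + X) + a.0\{b}\{b})) :: =b=> p1
Q's transition system — 5 states:
  q0 = rec X. a.(a.a.(X + X) + a.0\{b}\{b}) :: =a=> q1
  q1 = a.a.((rec X. a.(a.a.(X + X) + a.0\{b}\{b})) + (rec X. a.(a.a.(X + X) + a.0\{b}\{b}))) + a.0\{b}\{b} :: =a=> q2, =a=> q3
  q2 = 0\{b}\{b} :: deadlocked
  q3 = a.((rec X. a.(a.a.(X + X) + a.0\{b}\{b})) + (rec X. a.(a.a.(X + X) + a.0\{b}\{b}))) :: =a=> q4
  q4 = (rec X. a.(a.a.(X + X) + a.0\{b}\{b})) + (rec X. a.(a.a.(X + X) + a.0\{b}\{b})) :: =a=> q1
Trace ⟨b⟩ through P, begin at {p0}:
  [1] b ⇒ {p1}
  — P admits the full trace.
Trace ⟨b⟩ through Q, begin at {q0}:
  [1] b ⇒ no successor for Q

NO — witness ⟨b⟩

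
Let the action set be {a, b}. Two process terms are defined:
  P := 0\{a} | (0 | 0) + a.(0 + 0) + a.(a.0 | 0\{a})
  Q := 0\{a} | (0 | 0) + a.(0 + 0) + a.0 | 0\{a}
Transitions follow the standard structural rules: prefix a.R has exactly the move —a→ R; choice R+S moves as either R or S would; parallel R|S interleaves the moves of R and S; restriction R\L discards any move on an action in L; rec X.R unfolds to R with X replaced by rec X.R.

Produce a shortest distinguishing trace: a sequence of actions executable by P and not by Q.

aa

LTS(P): 4 reachable states
  p0 = 0\{a} | (0 | 0) + a.(0 + 0) + a.(a.0 | 0\{a}) :: -a-> p1, -a-> p2
  p1 = 0 + 0 :: ·
  p2 = a.0 | 0\{a} :: -a-> p3
  p3 = 0 | 0\{a} :: ·
LTS(Q): 3 reachable states
  q0 = 0\{a} | (0 | 0) + a.(0 + 0) + a.0 | 0\{a} :: -a-> q1, -a-> q2
  q1 = 0 + 0 :: ·
  q2 = 0 | 0\{a} :: ·
Run σ = ⟨aa⟩ on P: start {p0}
  [1] a ⇒ {p1, p2}
  [2] a ⇒ {p3}
  ✓ P
Run σ = ⟨aa⟩ on Q: start {q0}
  [1] a ⇒ {q1, q2}
  [2] a ⇒ ∅ (Q stuck)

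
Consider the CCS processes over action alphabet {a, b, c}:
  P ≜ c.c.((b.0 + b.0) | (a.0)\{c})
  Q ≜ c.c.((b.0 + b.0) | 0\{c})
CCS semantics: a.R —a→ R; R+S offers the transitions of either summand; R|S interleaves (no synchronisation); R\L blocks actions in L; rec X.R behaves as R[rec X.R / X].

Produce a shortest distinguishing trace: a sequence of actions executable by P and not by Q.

P's transition system — 6 states:
  p0 = c.c.((b.0 + b.0) | (a.0)\{c}) :: --c--▸ p1
  p1 = c.((b.0 + b.0) | (a.0)\{c}) :: --c--▸ p2
  p2 = (b.0 + b.0) | (a.0)\{c} :: --a--▸ p3, --b--▸ p4
  p3 = (b.0 + b.0) | 0\{c} :: --b--▸ p5
  p4 = 0 | (a.0)\{c} :: --a--▸ p5
  p5 = 0 | 0\{c} :: deadlocked
Q's transition system — 4 states:
  q0 = c.c.((b.0 + b.0) | 0\{c}) :: --c--▸ q1
  q1 = c.((b.0 + b.0) | 0\{c}) :: --c--▸ q2
  q2 = (b.0 + b.0) | 0\{c} :: --b--▸ q3
  q3 = 0 | 0\{c} :: deadlocked
Executing cca from P (initial set {p0}):
  step 1 (c): {p1}
  step 2 (c): {p2}
  step 3 (a): {p3}
  — P admits the full trace.
Executing cca from Q (initial set {q0}):
  step 1 (c): {q1}
  step 2 (c): {q2}
  step 3 (a): ∅  — Q cannot continue

cca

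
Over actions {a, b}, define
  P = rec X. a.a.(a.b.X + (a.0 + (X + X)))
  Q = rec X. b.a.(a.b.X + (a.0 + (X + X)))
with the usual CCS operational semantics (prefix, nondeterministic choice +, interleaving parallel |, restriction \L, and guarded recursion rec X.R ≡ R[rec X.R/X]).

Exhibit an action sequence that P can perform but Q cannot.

Reachable graph of P (5 states):
  m0 = rec X. a.a.(a.b.X + (a.0 + (X + X))) has moves --a--▸ m1
  m1 = a.(a.b.(rec X. a.a.(a.b.X + (a.0 + (X + X)))) + (a.0 + ((rec X. a.a.(a.b.X + (a.0 + (X + X)))) + (rec X. a.a.(a.b.X + (a.0 + (X + X))))))) has moves --a--▸ m2
  m2 = a.b.(rec X. a.a.(a.b.X + (a.0 + (X + X)))) + (a.0 + ((rec X. a.a.(a.b.X + (a.0 + (X + X)))) + (rec X. a.a.(a.b.X + (a.0 + (X + X)))))) has moves --a--▸ m1, --a--▸ m3, --a--▸ m4
  m3 = 0 has moves (no moves)
  m4 = b.(rec X. a.a.(a.b.X + (a.0 + (X + X)))) has moves --b--▸ m0
Reachable graph of Q (5 states):
  n0 = rec X. b.a.(a.b.X + (a.0 + (X + X))) has moves --b--▸ n1
  n1 = a.(a.b.(rec X. b.a.(a.b.X + (a.0 + (X + X)))) + (a.0 + ((rec X. b.a.(a.b.X + (a.0 + (X + X)))) + (rec X. b.a.(a.b.X + (a.0 + (X + X))))))) has moves --a--▸ n2
  n2 = a.b.(rec X. b.a.(a.b.X + (a.0 + (X + X)))) + (a.0 + ((rec X. b.a.(a.b.X + (a.0 + (X + X)))) + (rec X. b.a.(a.b.X + (a.0 + (X + X)))))) has moves --a--▸ n3, --a--▸ n4, --b--▸ n1
  n3 = 0 has moves (no moves)
  n4 = b.(rec X. b.a.(a.b.X + (a.0 + (X + X)))) has moves --b--▸ n0
Trace ⟨a⟩ through P, begin at {m0}:
  [1] a ⇒ {m1}
  P completes σ.
Trace ⟨a⟩ through Q, begin at {n0}:
  [1] a ⇒ ∅ (Q stuck)

a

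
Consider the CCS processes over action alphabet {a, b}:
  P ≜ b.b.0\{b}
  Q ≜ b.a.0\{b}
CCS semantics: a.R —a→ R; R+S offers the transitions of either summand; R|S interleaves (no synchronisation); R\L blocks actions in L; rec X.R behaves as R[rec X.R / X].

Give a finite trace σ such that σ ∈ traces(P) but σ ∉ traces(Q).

bb

Reachable graph of P (3 states):
  s0 = b.b.0\{b} has moves --b--▸ s1
  s1 = b.0\{b} has moves --b--▸ s2
  s2 = 0\{b} has moves ∅
Reachable graph of Q (3 states):
  t0 = b.a.0\{b} has moves --b--▸ t1
  t1 = a.0\{b} has moves --a--▸ t2
  t2 = 0\{b} has moves ∅
Trace ⟨bb⟩ through P, begin at {s0}:
  [1] b ⇒ {s1}
  [2] b ⇒ {s2}
  P completes σ.
Trace ⟨bb⟩ through Q, begin at {t0}:
  [1] b ⇒ {t1}
  [2] b ⇒ ∅  — Q cannot continue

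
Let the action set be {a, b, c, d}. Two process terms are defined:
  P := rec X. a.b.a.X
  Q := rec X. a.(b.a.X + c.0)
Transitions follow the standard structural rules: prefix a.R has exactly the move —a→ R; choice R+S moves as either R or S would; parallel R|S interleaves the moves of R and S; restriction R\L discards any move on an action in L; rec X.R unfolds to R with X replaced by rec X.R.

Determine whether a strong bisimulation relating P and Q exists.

LTS(P): 3 reachable states
  u0 = rec X. a.b.a.X → ··a··> u1
  u1 = b.a.(rec X. a.b.a.X) → ··b··> u2
  u2 = a.(rec X. a.b.a.X) → ··a··> u0
LTS(Q): 4 reachable states
  v0 = rec X. a.(b.a.X + c.0) → ··a··> v1
  v1 = b.a.(rec X. a.(b.a.X + c.0)) + c.0 → ··b··> v2, ··c··> v3
  v2 = a.(rec X. a.(b.a.X + c.0)) → ··a··> v0
  v3 = 0 → ·
Bisimilarity quotient blocks:
  B0 = {u0}
  B1 = {u1}
  B2 = {u2}
  B3 = {v0}
  B4 = {v1}
  B5 = {v2}
  B6 = {v3}
u0 ∈ B0, v0 ∈ B3 → different blocks

NO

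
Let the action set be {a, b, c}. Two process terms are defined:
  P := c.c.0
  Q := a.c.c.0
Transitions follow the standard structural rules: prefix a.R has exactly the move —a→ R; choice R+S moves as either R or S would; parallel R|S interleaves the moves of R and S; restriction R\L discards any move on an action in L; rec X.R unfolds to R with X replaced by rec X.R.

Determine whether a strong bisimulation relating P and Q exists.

NO

P's transition system — 3 states:
  m0 = c.c.0 | —c→ m1
  m1 = c.0 | —c→ m2
  m2 = 0 | (no moves)
Q's transition system — 4 states:
  n0 = a.c.c.0 | —a→ n1
  n1 = c.c.0 | —c→ n2
  n2 = c.0 | —c→ n3
  n3 = 0 | (no moves)
Bisimilarity quotient blocks:
  B0 = {m0, n1}
  B1 = {m1, n2}
  B2 = {m2, n3}
  B3 = {n0}
m0 ∈ B0, n0 ∈ B3 → different blocks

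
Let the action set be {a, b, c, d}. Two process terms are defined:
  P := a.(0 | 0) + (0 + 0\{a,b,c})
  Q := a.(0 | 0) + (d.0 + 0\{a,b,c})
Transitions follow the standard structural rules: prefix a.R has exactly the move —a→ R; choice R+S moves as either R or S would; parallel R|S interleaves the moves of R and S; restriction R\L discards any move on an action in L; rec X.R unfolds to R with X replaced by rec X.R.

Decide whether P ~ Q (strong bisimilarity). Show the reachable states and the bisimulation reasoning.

Reachable graph of P (2 states):
  m0 = a.(0 | 0) + (0 + 0\{a,b,c}) :: --a--▸ m1
  m1 = 0 | 0 :: (no moves)
Reachable graph of Q (3 states):
  n0 = a.(0 | 0) + (d.0 + 0\{a,b,c}) :: --a--▸ n1, --d--▸ n2
  n1 = 0 | 0 :: (no moves)
  n2 = 0 :: (no moves)
Coarsest stable partition (strong bisimilarity classes):
  B0 = {m0}
  B1 = {m1, n1, n2}
  B2 = {n0}
m0 ∈ B0, n0 ∈ B2 → different blocks

not bisimilar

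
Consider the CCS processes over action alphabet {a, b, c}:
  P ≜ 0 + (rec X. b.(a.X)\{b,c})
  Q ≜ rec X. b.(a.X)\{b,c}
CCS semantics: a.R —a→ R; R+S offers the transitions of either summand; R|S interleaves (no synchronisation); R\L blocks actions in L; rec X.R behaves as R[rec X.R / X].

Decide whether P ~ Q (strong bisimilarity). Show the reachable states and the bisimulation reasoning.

P's transition system — 3 states:
  u0 = 0 + (rec X. b.(a.X)\{b,c}) ⊢ =b=> u1
  u1 = (a.(rec X. b.(a.X)\{b,c}))\{b,c} ⊢ =a=> u2
  u2 = (rec X. b.(a.X)\{b,c})\{b,c} ⊢ (no moves)
Q's transition system — 3 states:
  v0 = rec X. b.(a.X)\{b,c} ⊢ =b=> v1
  v1 = (a.(rec X. b.(a.X)\{b,c}))\{b,c} ⊢ =a=> v2
  v2 = (rec X. b.(a.X)\{b,c})\{b,c} ⊢ (no moves)
Coarsest stable partition (strong bisimilarity classes):
  B0 = {u0, v0}
  B1 = {u1, v1}
  B2 = {u2, v2}
u0 ∈ B0, v0 ∈ B0 → same block

bisimilar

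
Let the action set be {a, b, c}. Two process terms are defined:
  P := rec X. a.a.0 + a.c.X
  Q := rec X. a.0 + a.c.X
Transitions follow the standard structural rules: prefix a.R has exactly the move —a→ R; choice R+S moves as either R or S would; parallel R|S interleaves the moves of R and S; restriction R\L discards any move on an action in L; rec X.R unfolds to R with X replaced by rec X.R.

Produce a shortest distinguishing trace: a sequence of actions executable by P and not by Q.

Reachable graph of P (4 states):
  u0 = rec X. a.a.0 + a.c.X ⊢ =a=> u1, =a=> u2
  u1 = a.0 ⊢ =a=> u3
  u2 = c.(rec X. a.a.0 + a.c.X) ⊢ =c=> u0
  u3 = 0 ⊢ deadlocked
Reachable graph of Q (3 states):
  v0 = rec X. a.0 + a.c.X ⊢ =a=> v1, =a=> v2
  v1 = 0 ⊢ deadlocked
  v2 = c.(rec X. a.0 + a.c.X) ⊢ =c=> v0
Executing aa from P (initial set {u0}):
  after a @ step 1: {u1, u2}
  after a @ step 2: {u3}
  — P admits the full trace.
Executing aa from Q (initial set {v0}):
  after a @ step 1: {v1, v2}
  after a @ step 2: ∅ (Q stuck)

aa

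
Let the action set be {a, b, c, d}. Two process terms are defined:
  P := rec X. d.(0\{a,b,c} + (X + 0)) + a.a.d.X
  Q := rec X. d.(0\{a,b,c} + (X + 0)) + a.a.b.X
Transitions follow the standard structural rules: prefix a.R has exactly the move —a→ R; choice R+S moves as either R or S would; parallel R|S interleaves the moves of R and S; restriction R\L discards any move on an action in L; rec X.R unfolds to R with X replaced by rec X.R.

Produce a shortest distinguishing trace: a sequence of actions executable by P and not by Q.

aad

P's transition system — 4 states:
  u0 = rec X. d.(0\{a,b,c} + (X + 0)) + a.a.d.X → —a→ u1, —d→ u2
  u1 = a.d.(rec X. d.(0\{a,b,c} + (X + 0)) + a.a.d.X) → —a→ u3
  u2 = 0\{a,b,c} + ((rec X. d.(0\{a,b,c} + (X + 0)) + a.a.d.X) + 0) → —a→ u1, —d→ u2
  u3 = d.(rec X. d.(0\{a,b,c} + (X + 0)) + a.a.d.X) → —d→ u0
Q's transition system — 4 states:
  v0 = rec X. d.(0\{a,b,c} + (X + 0)) + a.a.b.X → —a→ v1, —d→ v2
  v1 = a.b.(rec X. d.(0\{a,b,c} + (X + 0)) + a.a.b.X) → —a→ v3
  v2 = 0\{a,b,c} + ((rec X. d.(0\{a,b,c} + (X + 0)) + a.a.b.X) + 0) → —a→ v1, —d→ v2
  v3 = b.(rec X. d.(0\{a,b,c} + (X + 0)) + a.a.b.X) → —b→ v0
Executing aad from P (initial set {u0}):
  step 1 (a): {u1}
  step 2 (a): {u3}
  step 3 (d): {u0}
  — P admits the full trace.
Executing aad from Q (initial set {v0}):
  step 1 (a): {v1}
  step 2 (a): {v3}
  step 3 (d): no successor for Q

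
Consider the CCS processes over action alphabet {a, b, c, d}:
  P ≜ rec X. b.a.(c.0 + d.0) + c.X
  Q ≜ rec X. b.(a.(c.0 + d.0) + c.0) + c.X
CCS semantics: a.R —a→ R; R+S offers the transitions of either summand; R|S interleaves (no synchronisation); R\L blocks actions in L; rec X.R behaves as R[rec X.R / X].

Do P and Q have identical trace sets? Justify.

LTS(P): 4 reachable states
  s0 = rec X. b.a.(c.0 + d.0) + c.X → —b→ s1, —c→ s0
  s1 = a.(c.0 + d.0) → —a→ s2
  s2 = c.0 + d.0 → —c→ s3, —d→ s3
  s3 = 0 → deadlocked
LTS(Q): 4 reachable states
  t0 = rec X. b.(a.(c.0 + d.0) + c.0) + c.X → —b→ t1, —c→ t0
  t1 = a.(c.0 + d.0) + c.0 → —a→ t2, —c→ t3
  t2 = c.0 + d.0 → —c→ t3, —d→ t3
  t3 = 0 → deadlocked
Trace ⟨bc⟩ through Q, begin at {t0}:
  [1] b ⇒ {t1}
  [2] c ⇒ {t3}
  Q completes σ.
Trace ⟨bc⟩ through P, begin at {s0}:
  [1] b ⇒ {s1}
  [2] c ⇒ ∅ (P stuck)

trace-distinct — witness ⟨bc⟩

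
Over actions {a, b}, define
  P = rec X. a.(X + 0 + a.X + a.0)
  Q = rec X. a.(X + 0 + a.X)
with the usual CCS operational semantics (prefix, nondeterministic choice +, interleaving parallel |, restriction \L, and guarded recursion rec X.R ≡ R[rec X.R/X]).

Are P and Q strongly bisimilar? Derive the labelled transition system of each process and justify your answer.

NO

P's transition system — 3 states:
  p0 = rec X. a.(X + 0 + a.X + a.0) has moves -a-> p1
  p1 = (rec X. a.(X + 0 + a.X + a.0)) + 0 + a.(rec X. a.(X + 0 + a.X + a.0)) + a.0 has moves -a-> p0, -a-> p1, -a-> p2
  p2 = 0 has moves deadlocked
Q's transition system — 2 states:
  q0 = rec X. a.(X + 0 + a.X) has moves -a-> q1
  q1 = (rec X. a.(X + 0 + a.X)) + 0 + a.(rec X. a.(X + 0 + a.X)) has moves -a-> q0, -a-> q1
Partition-refinement fixed point:
  B0 = {p0}
  B1 = {p1}
  B2 = {p2}
  B3 = {q0, q1}
p0 ∈ B0, q0 ∈ B3 → different blocks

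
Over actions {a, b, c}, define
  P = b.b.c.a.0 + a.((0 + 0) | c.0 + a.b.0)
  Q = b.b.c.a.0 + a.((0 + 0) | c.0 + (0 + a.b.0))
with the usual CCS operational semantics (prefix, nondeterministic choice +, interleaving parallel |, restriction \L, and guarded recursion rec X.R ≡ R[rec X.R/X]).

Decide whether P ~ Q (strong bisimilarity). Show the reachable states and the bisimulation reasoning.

bisimilar

Reachable graph of P (8 states):
  u0 = b.b.c.a.0 + a.((0 + 0) | c.0 + a.b.0) has moves -a-> u1, -b-> u2
  u1 = (0 + 0) | c.0 + a.b.0 has moves -a-> u3, -c-> u4
  u2 = b.c.a.0 has moves -b-> u5
  u3 = b.0 has moves -b-> u6
  u4 = (0 + 0) | 0 has moves ∅
  u5 = c.a.0 has moves -c-> u7
  u6 = 0 has moves ∅
  u7 = a.0 has moves -a-> u6
Reachable graph of Q (8 states):
  v0 = b.b.c.a.0 + a.((0 + 0) | c.0 + (0 + a.b.0)) has moves -a-> v1, -b-> v2
  v1 = (0 + 0) | c.0 + (0 + a.b.0) has moves -a-> v3, -c-> v4
  v2 = b.c.a.0 has moves -b-> v5
  v3 = b.0 has moves -b-> v6
  v4 = (0 + 0) | 0 has moves ∅
  v5 = c.a.0 has moves -c-> v7
  v6 = 0 has moves ∅
  v7 = a.0 has moves -a-> v6
Partition-refinement fixed point:
  B0 = {u0, v0}
  B1 = {u2, v2}
  B2 = {u5, v5}
  B3 = {u7, v7}
  B4 = {u4, u6, v4, v6}
  B5 = {u1, v1}
  B6 = {u3, v3}
u0 ∈ B0, v0 ∈ B0 → same block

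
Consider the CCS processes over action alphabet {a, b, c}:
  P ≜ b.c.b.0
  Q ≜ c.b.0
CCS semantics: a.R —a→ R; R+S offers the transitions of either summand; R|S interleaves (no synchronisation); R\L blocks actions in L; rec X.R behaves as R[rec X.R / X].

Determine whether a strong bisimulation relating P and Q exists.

P's transition system — 4 states:
  p0 = b.c.b.0 → -b-> p1
  p1 = c.b.0 → -c-> p2
  p2 = b.0 → -b-> p3
  p3 = 0 → (no moves)
Q's transition system — 3 states:
  q0 = c.b.0 → -c-> q1
  q1 = b.0 → -b-> q2
  q2 = 0 → (no moves)
Partition-refinement fixed point:
  B0 = {p0}
  B1 = {p1, q0}
  B2 = {p2, q1}
  B3 = {p3, q2}
p0 ∈ B0, q0 ∈ B1 → different blocks

not bisimilar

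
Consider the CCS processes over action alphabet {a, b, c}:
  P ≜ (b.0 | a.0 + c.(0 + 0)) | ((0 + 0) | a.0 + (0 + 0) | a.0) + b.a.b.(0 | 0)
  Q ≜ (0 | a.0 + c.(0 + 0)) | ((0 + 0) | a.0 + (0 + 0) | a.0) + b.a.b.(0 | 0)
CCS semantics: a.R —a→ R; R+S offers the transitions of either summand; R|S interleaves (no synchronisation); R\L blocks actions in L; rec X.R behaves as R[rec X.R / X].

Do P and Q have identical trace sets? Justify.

LTS(P): 13 reachable states
  m0 = (b.0 | a.0 + c.(0 + 0)) | ((0 + 0) | a.0 + (0 + 0) | a.0) + b.a.b.(0 | 0) has moves -a-> m1, -a-> m2, -b-> m3, -b-> m4, -c-> m5
  m1 = (b.0 | a.0 + c.(0 + 0)) | ((0 + 0) | 0) has moves -a-> m6, -b-> m7, -c-> m8
  m2 = b.0 | 0 | ((0 + 0) | a.0 + (0 + 0) | a.0) has moves -a-> m6, -b-> m9
  m3 = 0 | a.0 | ((0 + 0) | a.0 + (0 + 0) | a.0) has moves -a-> m7, -a-> m9
  m4 = a.b.(0 | 0) has moves -a-> m10
  m5 = (0 + 0) | ((0 + 0) | a.0 + (0 + 0) | a.0) has moves -a-> m8
  m6 = b.0 | 0 | ((0 + 0) | 0) has moves -b-> m11
  m7 = 0 | a.0 | ((0 + 0) | 0) has moves -a-> m11
  m8 = (0 + 0) | ((0 + 0) | 0) has moves (no moves)
  m9 = 0 | 0 | ((0 + 0) | a.0 + (0 + 0) | a.0) has moves -a-> m11
  m10 = b.(0 | 0) has moves -b-> m12
  m11 = 0 | 0 | ((0 + 0) | 0) has moves (no moves)
  m12 = 0 | 0 has moves (no moves)
LTS(Q): 9 reachable states
  n0 = (0 | a.0 + c.(0 + 0)) | ((0 + 0) | a.0 + (0 + 0) | a.0) + b.a.b.(0 | 0) has moves -a-> n1, -a-> n2, -b-> n3, -c-> n4
  n1 = (0 | a.0 + c.(0 + 0)) | ((0 + 0) | 0) has moves -a-> n5, -c-> n6
  n2 = 0 | 0 | ((0 + 0) | a.0 + (0 + 0) | a.0) has moves -a-> n5
  n3 = a.b.(0 | 0) has moves -a-> n7
  n4 = (0 + 0) | ((0 + 0) | a.0 + (0 + 0) | a.0) has moves -a-> n6
  n5 = 0 | 0 | ((0 + 0) | 0) has moves (no moves)
  n6 = (0 + 0) | ((0 + 0) | 0) has moves (no moves)
  n7 = b.(0 | 0) has moves -b-> n8
  n8 = 0 | 0 has moves (no moves)
Trace ⟨ab⟩ through P, begin at {m0}:
  [1] a ⇒ {m1, m2}
  [2] b ⇒ {m7, m9}
  ✓ P
Trace ⟨ab⟩ through Q, begin at {n0}:
  [1] a ⇒ {n1, n2}
  [2] b ⇒ ∅  — Q cannot continue

NO — witness ⟨ab⟩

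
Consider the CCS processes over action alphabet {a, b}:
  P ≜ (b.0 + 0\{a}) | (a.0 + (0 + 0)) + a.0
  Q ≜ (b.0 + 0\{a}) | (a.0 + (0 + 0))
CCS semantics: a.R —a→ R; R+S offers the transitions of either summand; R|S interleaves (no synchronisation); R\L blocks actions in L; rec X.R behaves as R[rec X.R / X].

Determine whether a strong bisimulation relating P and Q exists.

Reachable graph of P (5 states):
  s0 = (b.0 + 0\{a}) | (a.0 + (0 + 0)) + a.0 | --a--▸ s1, --a--▸ s2, --b--▸ s3
  s1 = (b.0 + 0\{a}) | 0 | --b--▸ s4
  s2 = 0 | (no moves)
  s3 = 0 | (a.0 + (0 + 0)) | --a--▸ s4
  s4 = 0 | 0 | (no moves)
Reachable graph of Q (4 states):
  t0 = (b.0 + 0\{a}) | (a.0 + (0 + 0)) | --a--▸ t1, --b--▸ t2
  t1 = (b.0 + 0\{a}) | 0 | --b--▸ t3
  t2 = 0 | (a.0 + (0 + 0)) | --a--▸ t3
  t3 = 0 | 0 | (no moves)
Partition-refinement fixed point:
  B0 = {s0}
  B1 = {s2, s4, t3}
  B2 = {s1, t1}
  B3 = {s3, t2}
  B4 = {t0}
s0 ∈ B0, t0 ∈ B4 → different blocks

NO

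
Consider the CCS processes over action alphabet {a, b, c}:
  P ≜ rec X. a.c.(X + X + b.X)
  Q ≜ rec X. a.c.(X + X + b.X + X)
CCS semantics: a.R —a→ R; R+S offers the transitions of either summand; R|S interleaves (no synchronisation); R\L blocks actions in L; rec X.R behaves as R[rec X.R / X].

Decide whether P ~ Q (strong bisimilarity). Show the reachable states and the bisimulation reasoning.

LTS(P): 3 reachable states
  m0 = rec X. a.c.(X + X + b.X) :: =a=> m1
  m1 = c.((rec X. a.c.(X + X + b.X)) + (rec X. a.c.(X + X + b.X)) + b.(rec X. a.c.(X + X + b.X))) :: =c=> m2
  m2 = (rec X. a.c.(X + X + b.X)) + (rec X. a.c.(X + X + b.X)) + b.(rec X. a.c.(X + X + b.X)) :: =a=> m1, =b=> m0
LTS(Q): 3 reachable states
  n0 = rec X. a.c.(X + X + b.X + X) :: =a=> n1
  n1 = c.((rec X. a.c.(X + X + b.X + X)) + (rec X. a.c.(X + X + b.X + X)) + b.(rec X. a.c.(X + X + b.X + X)) + (rec X. a.c.(X + X + b.X + X))) :: =c=> n2
  n2 = (rec X. a.c.(X + X + b.X + X)) + (rec X. a.c.(X + X + b.X + X)) + b.(rec X. a.c.(X + X + b.X + X)) + (rec X. a.c.(X + X + b.X + X)) :: =a=> n1, =b=> n0
Coarsest stable partition (strong bisimilarity classes):
  B0 = {m0, n0}
  B1 = {m1, n1}
  B2 = {m2, n2}
m0 ∈ B0, n0 ∈ B0 → same block

YES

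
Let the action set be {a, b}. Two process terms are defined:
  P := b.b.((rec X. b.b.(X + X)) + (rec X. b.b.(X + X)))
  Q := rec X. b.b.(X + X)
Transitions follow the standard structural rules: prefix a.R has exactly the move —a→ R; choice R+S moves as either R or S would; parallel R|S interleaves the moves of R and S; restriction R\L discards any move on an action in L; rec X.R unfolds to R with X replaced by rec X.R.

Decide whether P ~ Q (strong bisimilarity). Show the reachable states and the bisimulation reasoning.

Reachable graph of P (3 states):
  p0 = b.b.((rec X. b.b.(X + X)) + (rec X. b.b.(X + X))) :: —b→ p1
  p1 = b.((rec X. b.b.(X + X)) + (rec X. b.b.(X + X))) :: —b→ p2
  p2 = (rec X. b.b.(X + X)) + (rec X. b.b.(X + X)) :: —b→ p1
Reachable graph of Q (3 states):
  q0 = rec X. b.b.(X + X) :: —b→ q1
  q1 = b.((rec X. b.b.(X + X)) + (rec X. b.b.(X + X))) :: —b→ q2
  q2 = (rec X. b.b.(X + X)) + (rec X. b.b.(X + X)) :: —b→ q1
Bisimilarity quotient blocks:
  B0 = {p0, p1, p2, q0, q1, q2}
p0 ∈ B0, q0 ∈ B0 → same block

P ~ Q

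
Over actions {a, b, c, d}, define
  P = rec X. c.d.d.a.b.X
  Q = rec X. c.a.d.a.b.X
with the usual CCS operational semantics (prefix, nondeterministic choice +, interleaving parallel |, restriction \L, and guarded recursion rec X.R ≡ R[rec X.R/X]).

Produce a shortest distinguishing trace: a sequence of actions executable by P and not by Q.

cd

P's transition system — 5 states:
  m0 = rec X. c.d.d.a.b.X | --c--▸ m1
  m1 = d.d.a.b.(rec X. c.d.d.a.b.X) | --d--▸ m2
  m2 = d.a.b.(rec X. c.d.d.a.b.X) | --d--▸ m3
  m3 = a.b.(rec X. c.d.d.a.b.X) | --a--▸ m4
  m4 = b.(rec X. c.d.d.a.b.X) | --b--▸ m0
Q's transition system — 5 states:
  n0 = rec X. c.a.d.a.b.X | --c--▸ n1
  n1 = a.d.a.b.(rec X. c.a.d.a.b.X) | --a--▸ n2
  n2 = d.a.b.(rec X. c.a.d.a.b.X) | --d--▸ n3
  n3 = a.b.(rec X. c.a.d.a.b.X) | --a--▸ n4
  n4 = b.(rec X. c.a.d.a.b.X) | --b--▸ n0
Executing cd from P (initial set {m0}):
  after c @ step 1: {m1}
  after d @ step 2: {m2}
  P completes σ.
Executing cd from Q (initial set {n0}):
  after c @ step 1: {n1}
  after d @ step 2: ∅  — Q cannot continue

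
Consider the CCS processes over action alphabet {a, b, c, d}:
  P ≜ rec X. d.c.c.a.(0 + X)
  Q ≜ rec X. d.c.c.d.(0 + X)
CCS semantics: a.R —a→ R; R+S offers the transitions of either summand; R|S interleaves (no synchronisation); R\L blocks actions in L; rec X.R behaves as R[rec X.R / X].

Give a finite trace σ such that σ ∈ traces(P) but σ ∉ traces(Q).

P's transition system — 5 states:
  p0 = rec X. d.c.c.a.(0 + X) has moves ··d··> p1
  p1 = c.c.a.(0 + (rec X. d.c.c.a.(0 + X))) has moves ··c··> p2
  p2 = c.a.(0 + (rec X. d.c.c.a.(0 + X))) has moves ··c··> p3
  p3 = a.(0 + (rec X. d.c.c.a.(0 + X))) has moves ··a··> p4
  p4 = 0 + (rec X. d.c.c.a.(0 + X)) has moves ··d··> p1
Q's transition system — 5 states:
  q0 = rec X. d.c.c.d.(0 + X) has moves ··d··> q1
  q1 = c.c.d.(0 + (rec X. d.c.c.d.(0 + X))) has moves ··c··> q2
  q2 = c.d.(0 + (rec X. d.c.c.d.(0 + X))) has moves ··c··> q3
  q3 = d.(0 + (rec X. d.c.c.d.(0 + X))) has moves ··d··> q4
  q4 = 0 + (rec X. d.c.c.d.(0 + X)) has moves ··d··> q1
Executing dcca from P (initial set {p0}):
  step 1 (d): {p1}
  step 2 (c): {p2}
  step 3 (c): {p3}
  step 4 (a): {p4}
  P completes σ.
Executing dcca from Q (initial set {q0}):
  step 1 (d): {q1}
  step 2 (c): {q2}
  step 3 (c): {q3}
  step 4 (a): no successor for Q

dcca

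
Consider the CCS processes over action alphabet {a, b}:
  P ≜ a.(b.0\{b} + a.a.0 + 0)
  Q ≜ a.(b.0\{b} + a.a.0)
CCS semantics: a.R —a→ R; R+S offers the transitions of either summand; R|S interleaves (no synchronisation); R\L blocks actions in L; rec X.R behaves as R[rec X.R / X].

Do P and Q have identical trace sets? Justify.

P's transition system — 5 states:
  p0 = a.(b.0\{b} + a.a.0 + 0) | --a--▸ p1
  p1 = b.0\{b} + a.a.0 + 0 | --a--▸ p2, --b--▸ p3
  p2 = a.0 | --a--▸ p4
  p3 = 0\{b} | deadlocked
  p4 = 0 | deadlocked
Q's transition system — 5 states:
  q0 = a.(b.0\{b} + a.a.0) | --a--▸ q1
  q1 = b.0\{b} + a.a.0 | --a--▸ q2, --b--▸ q3
  q2 = a.0 | --a--▸ q4
  q3 = 0\{b} | deadlocked
  q4 = 0 | deadlocked
Partition-refinement fixed point:
  B0 = {p0, q0}
  B1 = {p1, q1}
  B2 = {p3, p4, q3, q4}
  B3 = {p2, q2}
p0 ∈ B0, q0 ∈ B0 → same block
Bisimilar ⇒ trace-equivalent.

trace-equivalent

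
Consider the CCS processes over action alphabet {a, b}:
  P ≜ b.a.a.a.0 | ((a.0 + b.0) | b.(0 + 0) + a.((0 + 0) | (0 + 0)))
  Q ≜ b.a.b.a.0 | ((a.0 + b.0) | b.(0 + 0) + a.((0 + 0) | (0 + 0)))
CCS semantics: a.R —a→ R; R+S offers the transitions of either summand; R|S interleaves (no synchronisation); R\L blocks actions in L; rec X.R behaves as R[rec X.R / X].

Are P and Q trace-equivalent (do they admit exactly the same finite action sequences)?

NO — witness ⟨abaa⟩

Reachable graph of P (25 states):
  m0 = b.a.a.a.0 | ((a.0 + b.0) | b.(0 + 0) + a.((0 + 0) | (0 + 0))) :: --a--▸ m1, --a--▸ m2, --b--▸ m2, --b--▸ m3, --b--▸ m4
  m1 = b.a.a.a.0 | ((0 + 0) | (0 + 0)) :: --b--▸ m5
  m2 = b.a.a.a.0 | (0 | b.(0 + 0)) :: --b--▸ m6, --b--▸ m7
  m3 = a.a.a.0 | ((a.0 + b.0) | b.(0 + 0) + a.((0 + 0) | (0 + 0))) :: --a--▸ m5, --a--▸ m6, --a--▸ m8, --b--▸ m6, --b--▸ m9
  m4 = b.a.a.a.0 | ((a.0 + b.0) | (0 + 0)) :: --a--▸ m7, --b--▸ m7, --b--▸ m9
  m5 = a.a.a.0 | ((0 + 0) | (0 + 0)) :: --a--▸ m10
  m6 = a.a.a.0 | (0 | b.(0 + 0)) :: --a--▸ m11, --b--▸ m12
  m7 = b.a.a.a.0 | (0 | (0 + 0)) :: --b--▸ m12
  m8 = a.a.0 | ((a.0 + b.0) | b.(0 + 0) + a.((0 + 0) | (0 + 0))) :: --a--▸ m10, --a--▸ m11, --a--▸ m13, --b--▸ m11, --b--▸ m14
  m9 = a.a.a.0 | ((a.0 + b.0) | (0 + 0)) :: --a--▸ m12, --a--▸ m14, --b--▸ m12
  m10 = a.a.0 | ((0 + 0) | (0 + 0)) :: --a--▸ m15
  m11 = a.a.0 | (0 | b.(0 + 0)) :: --a--▸ m16, --b--▸ m17
  m12 = a.a.a.0 | (0 | (0 + 0)) :: --a--▸ m17
  m13 = a.0 | ((a.0 + b.0) | b.(0 + 0) + a.((0 + 0) | (0 + 0))) :: --a--▸ m15, --a--▸ m16, --a--▸ m18, --b--▸ m16, --b--▸ m19
  m14 = a.a.0 | ((a.0 + b.0) | (0 + 0)) :: --a--▸ m17, --a--▸ m19, --b--▸ m17
  m15 = a.0 | ((0 + 0) | (0 + 0)) :: --a--▸ m20
  m16 = a.0 | (0 | b.(0 + 0)) :: --a--▸ m21, --b--▸ m22
  m17 = a.a.0 | (0 | (0 + 0)) :: --a--▸ m22
  m18 = 0 | ((a.0 + b.0) | b.(0 + 0) + a.((0 + 0) | (0 + 0))) :: --a--▸ m20, --a--▸ m21, --b--▸ m21, --b--▸ m23
  m19 = a.0 | ((a.0 + b.0) | (0 + 0)) :: --a--▸ m22, --a--▸ m23, --b--▸ m22
  m20 = 0 | ((0 + 0) | (0 + 0)) :: deadlocked
  m21 = 0 | (0 | b.(0 + 0)) :: --b--▸ m24
  m22 = a.0 | (0 | (0 + 0)) :: --a--▸ m24
  m23 = 0 | ((a.0 + b.0) | (0 + 0)) :: --a--▸ m24, --b--▸ m24
  m24 = 0 | (0 | (0 + 0)) :: deadlocked
Reachable graph of Q (25 states):
  n0 = b.a.b.a.0 | ((a.0 + b.0) | b.(0 + 0) + a.((0 + 0) | (0 + 0))) :: --a--▸ n1, --a--▸ n2, --b--▸ n2, --b--▸ n3, --b--▸ n4
  n1 = b.a.b.a.0 | ((0 + 0) | (0 + 0)) :: --b--▸ n5
  n2 = b.a.b.a.0 | (0 | b.(0 + 0)) :: --b--▸ n6, --b--▸ n7
  n3 = a.b.a.0 | ((a.0 + b.0) | b.(0 + 0) + a.((0 + 0) | (0 + 0))) :: --a--▸ n5, --a--▸ n6, --a--▸ n8, --b--▸ n6, --b--▸ n9
  n4 = b.a.b.a.0 | ((a.0 + b.0) | (0 + 0)) :: --a--▸ n7, --b--▸ n7, --b--▸ n9
  n5 = a.b.a.0 | ((0 + 0) | (0 + 0)) :: --a--▸ n10
  n6 = a.b.a.0 | (0 | b.(0 + 0)) :: --a--▸ n11, --b--▸ n12
  n7 = b.a.b.a.0 | (0 | (0 + 0)) :: --b--▸ n12
  n8 = b.a.0 | ((a.0 + b.0) | b.(0 + 0) + a.((0 + 0) | (0 + 0))) :: --a--▸ n10, --a--▸ n11, --b--▸ n11, --b--▸ n13, --b--▸ n14
  n9 = a.b.a.0 | ((a.0 + b.0) | (0 + 0)) :: --a--▸ n12, --a--▸ n14, --b--▸ n12
  n10 = b.a.0 | ((0 + 0) | (0 + 0)) :: --b--▸ n15
  n11 = b.a.0 | (0 | b.(0 + 0)) :: --b--▸ n16, --b--▸ n17
  n12 = a.b.a.0 | (0 | (0 + 0)) :: --a--▸ n17
  n13 = a.0 | ((a.0 + b.0) | b.(0 + 0) + a.((0 + 0) | (0 + 0))) :: --a--▸ n15, --a--▸ n16, --a--▸ n18, --b--▸ n16, --b--▸ n19
  n14 = b.a.0 | ((a.0 + b.0) | (0 + 0)) :: --a--▸ n17, --b--▸ n17, --b--▸ n19
  n15 = a.0 | ((0 + 0) | (0 + 0)) :: --a--▸ n20
  n16 = a.0 | (0 | b.(0 + 0)) :: --a--▸ n21, --b--▸ n22
  n17 = b.a.0 | (0 | (0 + 0)) :: --b--▸ n22
  n18 = 0 | ((a.0 + b.0) | b.(0 + 0) + a.((0 + 0) | (0 + 0))) :: --a--▸ n20, --a--▸ n21, --b--▸ n21, --b--▸ n23
  n19 = a.0 | ((a.0 + b.0) | (0 + 0)) :: --a--▸ n22, --a--▸ n23, --b--▸ n22
  n20 = 0 | ((0 + 0) | (0 + 0)) :: deadlocked
  n21 = 0 | (0 | b.(0 + 0)) :: --b--▸ n24
  n22 = a.0 | (0 | (0 + 0)) :: --a--▸ n24
  n23 = 0 | ((a.0 + b.0) | (0 + 0)) :: --a--▸ n24, --b--▸ n24
  n24 = 0 | (0 | (0 + 0)) :: deadlocked
Executing abaa from P (initial set {m0}):
  after a @ step 1: {m1, m2}
  after b @ step 2: {m5, m6, m7}
  after a @ step 3: {m10, m11}
  after a @ step 4: {m15, m16}
  — P admits the full trace.
Executing abaa from Q (initial set {n0}):
  after a @ step 1: {n1, n2}
  after b @ step 2: {n5, n6, n7}
  after a @ step 3: {n10, n11}
  after a @ step 4: ∅ (Q stuck)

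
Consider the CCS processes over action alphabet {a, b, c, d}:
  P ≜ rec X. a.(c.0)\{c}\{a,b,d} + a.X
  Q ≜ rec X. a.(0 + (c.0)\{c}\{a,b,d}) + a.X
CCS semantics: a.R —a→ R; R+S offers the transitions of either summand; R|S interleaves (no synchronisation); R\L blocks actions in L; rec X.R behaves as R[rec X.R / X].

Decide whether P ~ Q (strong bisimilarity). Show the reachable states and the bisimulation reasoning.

P ~ Q

P's transition system — 2 states:
  p0 = rec X. a.(c.0)\{c}\{a,b,d} + a.X :: ··a··> p0, ··a··> p1
  p1 = (c.0)\{c}\{a,b,d} :: (no moves)
Q's transition system — 2 states:
  q0 = rec X. a.(0 + (c.0)\{c}\{a,b,d}) + a.X :: ··a··> q0, ··a··> q1
  q1 = 0 + (c.0)\{c}\{a,b,d} :: (no moves)
Bisimilarity quotient blocks:
  B0 = {p0, q0}
  B1 = {p1, q1}
p0 ∈ B0, q0 ∈ B0 → same block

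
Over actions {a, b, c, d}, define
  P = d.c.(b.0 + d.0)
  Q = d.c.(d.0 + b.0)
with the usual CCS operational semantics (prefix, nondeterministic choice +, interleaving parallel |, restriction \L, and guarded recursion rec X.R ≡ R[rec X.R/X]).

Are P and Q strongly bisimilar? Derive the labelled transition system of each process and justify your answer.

P's transition system — 4 states:
  p0 = d.c.(b.0 + d.0) ⊢ -d-> p1
  p1 = c.(b.0 + d.0) ⊢ -c-> p2
  p2 = b.0 + d.0 ⊢ -b-> p3, -d-> p3
  p3 = 0 ⊢ ∅
Q's transition system — 4 states:
  q0 = d.c.(d.0 + b.0) ⊢ -d-> q1
  q1 = c.(d.0 + b.0) ⊢ -c-> q2
  q2 = d.0 + b.0 ⊢ -b-> q3, -d-> q3
  q3 = 0 ⊢ ∅
Partition-refinement fixed point:
  B0 = {p0, q0}
  B1 = {p1, q1}
  B2 = {p2, q2}
  B3 = {p3, q3}
p0 ∈ B0, q0 ∈ B0 → same block

YES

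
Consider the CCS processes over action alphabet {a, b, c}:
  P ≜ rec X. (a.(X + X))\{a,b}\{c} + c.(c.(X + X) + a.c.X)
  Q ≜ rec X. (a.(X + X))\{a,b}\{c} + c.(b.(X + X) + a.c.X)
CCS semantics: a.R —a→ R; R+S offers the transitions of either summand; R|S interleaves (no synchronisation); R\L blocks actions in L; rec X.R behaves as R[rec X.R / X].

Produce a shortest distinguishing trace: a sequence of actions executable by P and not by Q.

cc

Reachable graph of P (4 states):
  m0 = rec X. (a.(X + X))\{a,b}\{c} + c.(c.(X + X) + a.c.X) | =c=> m1
  m1 = c.((rec X. (a.(X + X))\{a,b}\{c} + c.(c.(X + X) + a.c.X)) + (rec X. (a.(X + X))\{a,b}\{c} + c.(c.(X + X) + a.c.X))) + a.c.(rec X. (a.(X + X))\{a,b}\{c} + c.(c.(X + X) + a.c.X)) | =a=> m2, =c=> m3
  m2 = c.(rec X. (a.(X + X))\{a,b}\{c} + c.(c.(X + X) + a.c.X)) | =c=> m0
  m3 = (rec X. (a.(X + X))\{a,b}\{c} + c.(c.(X + X) + a.c.X)) + (rec X. (a.(X + X))\{a,b}\{c} + c.(c.(X + X) + a.c.X)) | =c=> m1
Reachable graph of Q (4 states):
  n0 = rec X. (a.(X + X))\{a,b}\{c} + c.(b.(X + X) + a.c.X) | =c=> n1
  n1 = b.((rec X. (a.(X + X))\{a,b}\{c} + c.(b.(X + X) + a.c.X)) + (rec X. (a.(X + X))\{a,b}\{c} + c.(b.(X + X) + a.c.X))) + a.c.(rec X. (a.(X + X))\{a,b}\{c} + c.(b.(X + X) + a.c.X)) | =a=> n2, =b=> n3
  n2 = c.(rec X. (a.(X + X))\{a,b}\{c} + c.(b.(X + X) + a.c.X)) | =c=> n0
  n3 = (rec X. (a.(X + X))\{a,b}\{c} + c.(b.(X + X) + a.c.X)) + (rec X. (a.(X + X))\{a,b}\{c} + c.(b.(X + X) + a.c.X)) | =c=> n1
Executing cc from P (initial set {m0}):
  after c @ step 1: {m1}
  after c @ step 2: {m3}
  — P admits the full trace.
Executing cc from Q (initial set {n0}):
  after c @ step 1: {n1}
  after c @ step 2: ∅  — Q cannot continue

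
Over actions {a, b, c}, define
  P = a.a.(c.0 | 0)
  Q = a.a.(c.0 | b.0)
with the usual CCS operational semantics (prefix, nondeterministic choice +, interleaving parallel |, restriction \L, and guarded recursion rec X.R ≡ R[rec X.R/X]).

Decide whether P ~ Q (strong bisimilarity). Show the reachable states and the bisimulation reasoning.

not bisimilar

Reachable graph of P (4 states):
  s0 = a.a.(c.0 | 0) | --a--▸ s1
  s1 = a.(c.0 | 0) | --a--▸ s2
  s2 = c.0 | 0 | --c--▸ s3
  s3 = 0 | 0 | ·
Reachable graph of Q (6 states):
  t0 = a.a.(c.0 | b.0) | --a--▸ t1
  t1 = a.(c.0 | b.0) | --a--▸ t2
  t2 = c.0 | b.0 | --b--▸ t3, --c--▸ t4
  t3 = c.0 | 0 | --c--▸ t5
  t4 = 0 | b.0 | --b--▸ t5
  t5 = 0 | 0 | ·
Bisimilarity quotient blocks:
  B0 = {s0}
  B1 = {s1}
  B2 = {s2, t3}
  B3 = {s3, t5}
  B4 = {t0}
  B5 = {t1}
  B6 = {t2}
  B7 = {t4}
s0 ∈ B0, t0 ∈ B4 → different blocks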